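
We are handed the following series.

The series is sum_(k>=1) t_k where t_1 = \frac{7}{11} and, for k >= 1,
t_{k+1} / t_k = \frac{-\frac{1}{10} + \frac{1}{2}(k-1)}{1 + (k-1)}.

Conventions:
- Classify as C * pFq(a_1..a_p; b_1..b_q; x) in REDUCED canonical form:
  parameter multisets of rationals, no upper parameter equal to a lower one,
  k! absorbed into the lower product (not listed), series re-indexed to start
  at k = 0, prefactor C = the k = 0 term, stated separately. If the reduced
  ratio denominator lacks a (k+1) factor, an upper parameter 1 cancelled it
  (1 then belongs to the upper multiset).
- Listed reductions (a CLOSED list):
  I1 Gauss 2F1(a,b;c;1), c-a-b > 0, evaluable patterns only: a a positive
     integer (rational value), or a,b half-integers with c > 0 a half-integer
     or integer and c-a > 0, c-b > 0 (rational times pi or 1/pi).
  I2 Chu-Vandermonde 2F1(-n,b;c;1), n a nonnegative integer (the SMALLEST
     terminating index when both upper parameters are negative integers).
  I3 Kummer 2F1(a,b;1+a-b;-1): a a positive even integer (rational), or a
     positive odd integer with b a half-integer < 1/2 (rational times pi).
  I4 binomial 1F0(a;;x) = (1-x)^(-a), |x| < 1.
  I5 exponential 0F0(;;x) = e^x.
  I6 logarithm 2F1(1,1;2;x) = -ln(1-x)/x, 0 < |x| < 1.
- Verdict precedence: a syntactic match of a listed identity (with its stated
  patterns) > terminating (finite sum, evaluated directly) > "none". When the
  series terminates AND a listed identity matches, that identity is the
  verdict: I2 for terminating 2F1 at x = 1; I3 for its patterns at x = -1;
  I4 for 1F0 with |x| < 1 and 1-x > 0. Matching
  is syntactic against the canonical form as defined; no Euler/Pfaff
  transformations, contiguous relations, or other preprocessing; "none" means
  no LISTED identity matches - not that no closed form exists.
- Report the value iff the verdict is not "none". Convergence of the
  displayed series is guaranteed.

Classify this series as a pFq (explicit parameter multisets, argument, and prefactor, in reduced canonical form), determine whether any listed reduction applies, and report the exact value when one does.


First insight: x = \frac{1}{2} and the expanded ratio factors over Q; C = 7/11, roots give parameters.
Term ratio: r(k) = \frac{1}{2} * (k-\frac{1}{5}) / [(k+1)] ; factor over Q: parameters, x = \frac{1}{2}, and C = \frac{7}{11}.

The series (x = \frac{1}{2}) is 1F0: upper {-\frac{1}{5}}, lower {-}, prefactor \frac{7}{11}. Verdict: the binomial series (I4) fires (the 1F0 binomial series: exponent 1/5, x = \frac{1}{2}). Exact value: \frac{7}{11} \cdot \left(\frac{1}{2}\right)^{\frac{1}{5}}.


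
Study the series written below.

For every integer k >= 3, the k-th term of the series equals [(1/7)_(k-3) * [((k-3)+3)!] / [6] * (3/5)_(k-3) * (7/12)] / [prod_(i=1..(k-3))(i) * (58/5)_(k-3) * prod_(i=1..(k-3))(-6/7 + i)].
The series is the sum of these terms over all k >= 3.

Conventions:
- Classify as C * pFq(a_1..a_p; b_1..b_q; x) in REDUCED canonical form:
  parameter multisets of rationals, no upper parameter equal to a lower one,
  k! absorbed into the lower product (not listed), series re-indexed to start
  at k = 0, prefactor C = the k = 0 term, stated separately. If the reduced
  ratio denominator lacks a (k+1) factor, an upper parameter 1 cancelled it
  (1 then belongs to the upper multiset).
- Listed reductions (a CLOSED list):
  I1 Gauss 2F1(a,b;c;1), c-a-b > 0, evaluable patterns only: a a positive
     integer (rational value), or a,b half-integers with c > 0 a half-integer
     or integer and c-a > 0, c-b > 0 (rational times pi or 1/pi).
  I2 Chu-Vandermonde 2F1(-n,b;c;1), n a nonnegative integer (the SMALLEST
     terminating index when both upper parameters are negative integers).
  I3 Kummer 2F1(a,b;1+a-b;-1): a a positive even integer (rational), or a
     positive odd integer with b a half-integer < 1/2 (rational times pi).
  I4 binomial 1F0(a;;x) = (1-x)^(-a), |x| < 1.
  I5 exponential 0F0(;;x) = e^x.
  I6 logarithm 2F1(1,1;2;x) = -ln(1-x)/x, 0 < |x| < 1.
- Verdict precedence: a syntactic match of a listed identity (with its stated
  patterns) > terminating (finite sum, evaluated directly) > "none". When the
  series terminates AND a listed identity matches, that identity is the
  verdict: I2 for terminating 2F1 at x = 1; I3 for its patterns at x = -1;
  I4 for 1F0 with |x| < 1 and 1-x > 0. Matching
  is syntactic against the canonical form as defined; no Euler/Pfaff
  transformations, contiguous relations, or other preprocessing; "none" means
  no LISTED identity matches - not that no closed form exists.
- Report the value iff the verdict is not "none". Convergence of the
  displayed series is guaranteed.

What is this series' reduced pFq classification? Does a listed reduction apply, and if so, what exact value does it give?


With C = 7/12: the canonical form is 2F1(3/5, 4; 58/5; 1). Verdict at x = 1: the Gauss summation I1 matches (x = 1: the Gamma ratio telescopes since c-a-b = 7 > 0 and a = 4 in Z>0). Value: 43301/56250.

Key step: t_0 = 7/12 here, and the factorial ratio (prefactor 7/12) (k+a-1)!/(a-1)! is a rising factorial (a)_k.
Consecutive-term ratio: r(k) = 1 * (k+3/5) (k+4) / [(k+58/5) (k+1)] - rational in k. x = 1; t_0 = 7/12; negate the roots.


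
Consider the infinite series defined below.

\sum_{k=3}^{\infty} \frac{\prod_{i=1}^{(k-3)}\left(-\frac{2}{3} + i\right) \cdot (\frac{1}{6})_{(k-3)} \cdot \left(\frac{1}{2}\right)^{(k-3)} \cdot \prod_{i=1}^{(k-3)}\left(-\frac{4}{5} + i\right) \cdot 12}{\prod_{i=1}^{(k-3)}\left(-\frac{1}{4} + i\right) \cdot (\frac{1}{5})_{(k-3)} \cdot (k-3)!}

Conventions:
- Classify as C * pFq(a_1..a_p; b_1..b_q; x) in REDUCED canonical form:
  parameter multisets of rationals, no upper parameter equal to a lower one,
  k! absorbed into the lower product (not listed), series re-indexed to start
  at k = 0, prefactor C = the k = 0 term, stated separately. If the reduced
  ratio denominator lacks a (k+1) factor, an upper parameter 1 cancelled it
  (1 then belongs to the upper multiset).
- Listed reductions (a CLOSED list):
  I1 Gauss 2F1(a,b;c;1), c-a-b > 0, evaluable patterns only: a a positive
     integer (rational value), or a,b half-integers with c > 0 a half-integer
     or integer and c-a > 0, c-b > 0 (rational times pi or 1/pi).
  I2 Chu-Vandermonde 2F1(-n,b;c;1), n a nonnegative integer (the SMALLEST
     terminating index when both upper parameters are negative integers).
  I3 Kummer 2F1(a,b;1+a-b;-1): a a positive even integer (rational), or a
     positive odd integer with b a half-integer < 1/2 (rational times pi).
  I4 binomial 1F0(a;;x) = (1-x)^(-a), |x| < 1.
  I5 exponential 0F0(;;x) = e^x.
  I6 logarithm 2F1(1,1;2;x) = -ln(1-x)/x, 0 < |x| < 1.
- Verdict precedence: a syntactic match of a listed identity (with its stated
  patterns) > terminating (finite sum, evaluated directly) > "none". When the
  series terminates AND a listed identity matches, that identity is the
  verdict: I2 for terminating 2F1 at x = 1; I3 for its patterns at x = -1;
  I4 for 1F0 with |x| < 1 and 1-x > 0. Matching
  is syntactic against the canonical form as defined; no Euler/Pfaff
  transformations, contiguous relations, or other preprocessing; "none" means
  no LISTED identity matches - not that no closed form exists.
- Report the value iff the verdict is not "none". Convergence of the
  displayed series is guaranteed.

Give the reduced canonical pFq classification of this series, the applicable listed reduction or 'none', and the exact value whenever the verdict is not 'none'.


Prefactor 12, argument \frac{1}{2}: 2F1 with upper {\frac{1}{6}, \frac{1}{3}} over lower {\frac{3}{4}}. Verdict: none (x = \frac{1}{2}): each listed identity misses the multisets {\frac{1}{6}, \frac{1}{3}} ; {\frac{3}{4}}.

First insight: from the first term 12: the lower running product (C = 12) is a rising factorial.
Step ratio: r(k) = \frac{1}{2} * (k+\frac{1}{6}) (k+\frac{1}{3}) / [(k+\frac{3}{4}) (k+1)] - rational in k, leading ratio \frac{1}{2}; with t_0 = 12, classification follows.


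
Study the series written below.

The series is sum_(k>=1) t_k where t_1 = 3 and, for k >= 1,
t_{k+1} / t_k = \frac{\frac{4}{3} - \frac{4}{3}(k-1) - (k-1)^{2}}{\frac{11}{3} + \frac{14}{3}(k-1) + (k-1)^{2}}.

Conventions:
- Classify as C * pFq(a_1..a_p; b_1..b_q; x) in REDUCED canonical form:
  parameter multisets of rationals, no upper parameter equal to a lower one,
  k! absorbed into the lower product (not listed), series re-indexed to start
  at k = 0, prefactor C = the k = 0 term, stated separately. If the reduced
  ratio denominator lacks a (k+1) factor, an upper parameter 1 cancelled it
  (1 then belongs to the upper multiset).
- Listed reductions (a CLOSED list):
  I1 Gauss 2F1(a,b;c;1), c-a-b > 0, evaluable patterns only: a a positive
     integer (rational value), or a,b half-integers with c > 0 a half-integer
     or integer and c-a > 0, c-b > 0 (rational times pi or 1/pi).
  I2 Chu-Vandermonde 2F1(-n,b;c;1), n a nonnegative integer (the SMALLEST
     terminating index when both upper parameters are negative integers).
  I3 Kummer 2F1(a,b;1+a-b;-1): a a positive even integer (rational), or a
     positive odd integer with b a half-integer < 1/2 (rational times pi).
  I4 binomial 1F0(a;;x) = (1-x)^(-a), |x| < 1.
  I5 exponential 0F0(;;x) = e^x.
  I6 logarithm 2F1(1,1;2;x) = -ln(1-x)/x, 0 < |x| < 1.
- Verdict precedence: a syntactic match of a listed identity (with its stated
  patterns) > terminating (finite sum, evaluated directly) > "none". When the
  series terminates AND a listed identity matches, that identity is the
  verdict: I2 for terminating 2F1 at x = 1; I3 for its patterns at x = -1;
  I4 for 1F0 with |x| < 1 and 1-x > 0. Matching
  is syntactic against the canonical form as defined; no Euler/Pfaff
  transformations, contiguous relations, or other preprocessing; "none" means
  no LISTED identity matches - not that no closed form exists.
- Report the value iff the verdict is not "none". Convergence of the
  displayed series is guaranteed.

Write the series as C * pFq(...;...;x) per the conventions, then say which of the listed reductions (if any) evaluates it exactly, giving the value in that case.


x = -1 here; the reduced form reads 2F1, upper {-\frac{2}{3}, 2}, lower {\frac{11}{3}}, C = 3. Verdict: Kummer's theorem (I3) matches (x = -1; c = \frac{11}{3} equals 1+a-b for upper {-\frac{2}{3}, 2}: listed pattern). Its exact value is 4.

Key step: t_0 = 3 here, and the expanded ratio factors over Q; C = 3, x = -1, roots give parameters.
Term ratio: r(k) = -1 * (k-\frac{2}{3}) (k+2) / [(k+\frac{11}{3}) (k+1)] - rational in k, leading ratio -1; with t_0 = 3, classification follows.


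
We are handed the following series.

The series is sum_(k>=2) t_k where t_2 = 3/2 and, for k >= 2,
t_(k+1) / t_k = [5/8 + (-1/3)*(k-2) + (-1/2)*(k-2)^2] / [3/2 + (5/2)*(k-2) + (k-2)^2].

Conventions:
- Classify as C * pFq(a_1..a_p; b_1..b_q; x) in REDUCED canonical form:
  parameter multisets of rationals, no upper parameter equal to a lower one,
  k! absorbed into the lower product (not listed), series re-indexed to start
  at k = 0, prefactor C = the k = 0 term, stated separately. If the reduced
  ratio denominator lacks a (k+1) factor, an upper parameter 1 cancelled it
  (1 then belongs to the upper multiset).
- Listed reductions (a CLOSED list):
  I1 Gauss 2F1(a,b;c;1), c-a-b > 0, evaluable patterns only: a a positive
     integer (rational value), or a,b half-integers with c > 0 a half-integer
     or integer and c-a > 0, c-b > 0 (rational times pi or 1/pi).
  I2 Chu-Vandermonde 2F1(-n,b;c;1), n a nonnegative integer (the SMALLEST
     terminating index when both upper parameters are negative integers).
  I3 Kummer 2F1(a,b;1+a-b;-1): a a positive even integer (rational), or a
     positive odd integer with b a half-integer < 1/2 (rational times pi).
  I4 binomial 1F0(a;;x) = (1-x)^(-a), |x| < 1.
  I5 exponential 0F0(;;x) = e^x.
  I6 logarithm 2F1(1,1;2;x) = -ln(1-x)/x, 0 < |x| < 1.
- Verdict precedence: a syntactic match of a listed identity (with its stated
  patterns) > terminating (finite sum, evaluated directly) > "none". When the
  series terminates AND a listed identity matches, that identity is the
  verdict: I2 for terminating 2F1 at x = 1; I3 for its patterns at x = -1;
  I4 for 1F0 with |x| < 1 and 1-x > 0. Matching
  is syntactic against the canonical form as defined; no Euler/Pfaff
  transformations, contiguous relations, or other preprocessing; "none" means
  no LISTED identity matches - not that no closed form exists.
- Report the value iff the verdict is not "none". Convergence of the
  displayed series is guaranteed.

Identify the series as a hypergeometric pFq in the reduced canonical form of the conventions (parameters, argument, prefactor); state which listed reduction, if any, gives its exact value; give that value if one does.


This is 3/2 * 1F0(-5/6; -; -1/2) in reduced canonical form. Verdict: the I4 binomial reduction matches (the 1F0 binomial series: exponent 5/6, x = -1/2). Exact value: (3/2) * (3/2)^(5/6).

Key step: x = (-1/2) and the ratio is unreduced: k + 3/2 divides both sides (prefactor 3/2).
Ratio: r(k) = (-1/2) * (k-5/6) / [(k+1)] - rational; roots negated = parameters, x = (-1/2), C = 3/2.


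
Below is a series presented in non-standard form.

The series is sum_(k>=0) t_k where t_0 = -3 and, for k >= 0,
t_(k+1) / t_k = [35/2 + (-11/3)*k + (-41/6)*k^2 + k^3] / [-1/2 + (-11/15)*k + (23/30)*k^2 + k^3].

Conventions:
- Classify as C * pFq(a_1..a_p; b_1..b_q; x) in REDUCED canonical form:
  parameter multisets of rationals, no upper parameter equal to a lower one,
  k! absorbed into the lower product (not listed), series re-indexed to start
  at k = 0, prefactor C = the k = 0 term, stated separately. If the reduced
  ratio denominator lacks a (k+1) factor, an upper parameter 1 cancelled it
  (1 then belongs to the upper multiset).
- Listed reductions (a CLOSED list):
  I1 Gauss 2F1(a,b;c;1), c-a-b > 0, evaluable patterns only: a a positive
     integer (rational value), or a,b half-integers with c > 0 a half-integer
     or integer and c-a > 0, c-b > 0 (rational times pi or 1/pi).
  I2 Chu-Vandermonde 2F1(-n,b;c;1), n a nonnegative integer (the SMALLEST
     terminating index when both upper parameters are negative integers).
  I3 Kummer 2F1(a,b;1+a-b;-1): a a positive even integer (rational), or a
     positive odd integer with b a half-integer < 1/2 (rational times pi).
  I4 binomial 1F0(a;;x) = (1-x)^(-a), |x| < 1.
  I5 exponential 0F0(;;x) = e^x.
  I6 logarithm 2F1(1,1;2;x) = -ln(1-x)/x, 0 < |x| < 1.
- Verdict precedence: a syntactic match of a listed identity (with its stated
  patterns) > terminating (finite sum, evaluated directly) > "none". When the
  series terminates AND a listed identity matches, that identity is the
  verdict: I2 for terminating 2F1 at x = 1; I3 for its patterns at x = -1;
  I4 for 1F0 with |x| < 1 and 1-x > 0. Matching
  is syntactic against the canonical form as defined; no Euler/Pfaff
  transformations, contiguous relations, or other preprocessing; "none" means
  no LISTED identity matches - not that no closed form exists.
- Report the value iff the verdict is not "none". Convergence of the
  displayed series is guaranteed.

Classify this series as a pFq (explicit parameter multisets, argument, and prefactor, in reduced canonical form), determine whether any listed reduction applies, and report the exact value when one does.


Reduced: x = 1, 3F2, upper = {-7, -3/2, 5/3}, lower = {-5/6, 3/5}, C = -3. Verdict: terminating - upper parameter -7 makes this a finite sum (last index 7), evaluated exactly. Its exact value is 2107119036/2289443.

Key step: t_0 being -3, factor the ratio over Q (prefactor -3): negated roots = parameters.
Step ratio: r(k) = 1 * (k-7) (k-3/2) (k+5/3) / [(k-5/6) (k+3/5) (k+1)] - rational in k. x = 1; t_0 = -3; negate the roots.


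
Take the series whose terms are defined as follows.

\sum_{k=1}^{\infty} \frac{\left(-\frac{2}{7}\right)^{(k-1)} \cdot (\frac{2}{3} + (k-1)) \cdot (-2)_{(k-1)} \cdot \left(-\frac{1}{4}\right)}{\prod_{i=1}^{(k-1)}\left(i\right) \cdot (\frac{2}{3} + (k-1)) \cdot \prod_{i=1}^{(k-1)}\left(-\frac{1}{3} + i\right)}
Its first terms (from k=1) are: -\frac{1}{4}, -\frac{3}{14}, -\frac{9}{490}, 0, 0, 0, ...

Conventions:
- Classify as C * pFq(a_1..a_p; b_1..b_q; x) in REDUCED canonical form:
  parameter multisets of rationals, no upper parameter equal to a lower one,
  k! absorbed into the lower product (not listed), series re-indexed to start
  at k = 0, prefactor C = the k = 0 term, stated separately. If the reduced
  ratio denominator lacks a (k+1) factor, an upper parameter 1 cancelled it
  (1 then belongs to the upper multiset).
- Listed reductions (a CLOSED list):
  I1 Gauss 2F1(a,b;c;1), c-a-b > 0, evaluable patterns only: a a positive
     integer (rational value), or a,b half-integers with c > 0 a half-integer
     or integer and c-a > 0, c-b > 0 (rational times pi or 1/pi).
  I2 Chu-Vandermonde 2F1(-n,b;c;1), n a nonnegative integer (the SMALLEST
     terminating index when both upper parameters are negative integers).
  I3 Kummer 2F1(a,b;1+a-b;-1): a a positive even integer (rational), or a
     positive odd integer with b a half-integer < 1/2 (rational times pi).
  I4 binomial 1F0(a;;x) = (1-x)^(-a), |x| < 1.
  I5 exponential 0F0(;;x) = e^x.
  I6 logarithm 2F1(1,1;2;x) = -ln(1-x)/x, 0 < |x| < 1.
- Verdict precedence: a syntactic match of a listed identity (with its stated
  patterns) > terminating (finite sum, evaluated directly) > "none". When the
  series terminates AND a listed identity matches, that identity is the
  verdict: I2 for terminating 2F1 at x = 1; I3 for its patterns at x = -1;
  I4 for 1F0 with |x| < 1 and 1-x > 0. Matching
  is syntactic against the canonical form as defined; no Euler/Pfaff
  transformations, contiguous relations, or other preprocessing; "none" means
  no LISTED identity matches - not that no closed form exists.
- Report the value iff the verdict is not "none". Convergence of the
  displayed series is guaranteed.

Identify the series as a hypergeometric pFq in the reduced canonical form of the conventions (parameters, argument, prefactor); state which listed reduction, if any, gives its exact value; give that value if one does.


Structural cue: from the first term -\frac{1}{4}: striking the common factor k + 2/3 reduces the term (C = -1/4, x = -2/7).
Step ratio: r(k) = -\frac{2}{7} * (k-2) / [(k+\frac{2}{3}) (k+1)] - poly over poly, x = -\frac{2}{7} from leading terms; C = -\frac{1}{4} at k = 0.

With C = -\frac{1}{4}: the canonical form is 1F1(-2; \frac{2}{3}; -\frac{2}{7}). Verdict: terminating - upper parameter -2 makes this a finite sum (last index 2), evaluated exactly. Value: -\frac{473}{980}.


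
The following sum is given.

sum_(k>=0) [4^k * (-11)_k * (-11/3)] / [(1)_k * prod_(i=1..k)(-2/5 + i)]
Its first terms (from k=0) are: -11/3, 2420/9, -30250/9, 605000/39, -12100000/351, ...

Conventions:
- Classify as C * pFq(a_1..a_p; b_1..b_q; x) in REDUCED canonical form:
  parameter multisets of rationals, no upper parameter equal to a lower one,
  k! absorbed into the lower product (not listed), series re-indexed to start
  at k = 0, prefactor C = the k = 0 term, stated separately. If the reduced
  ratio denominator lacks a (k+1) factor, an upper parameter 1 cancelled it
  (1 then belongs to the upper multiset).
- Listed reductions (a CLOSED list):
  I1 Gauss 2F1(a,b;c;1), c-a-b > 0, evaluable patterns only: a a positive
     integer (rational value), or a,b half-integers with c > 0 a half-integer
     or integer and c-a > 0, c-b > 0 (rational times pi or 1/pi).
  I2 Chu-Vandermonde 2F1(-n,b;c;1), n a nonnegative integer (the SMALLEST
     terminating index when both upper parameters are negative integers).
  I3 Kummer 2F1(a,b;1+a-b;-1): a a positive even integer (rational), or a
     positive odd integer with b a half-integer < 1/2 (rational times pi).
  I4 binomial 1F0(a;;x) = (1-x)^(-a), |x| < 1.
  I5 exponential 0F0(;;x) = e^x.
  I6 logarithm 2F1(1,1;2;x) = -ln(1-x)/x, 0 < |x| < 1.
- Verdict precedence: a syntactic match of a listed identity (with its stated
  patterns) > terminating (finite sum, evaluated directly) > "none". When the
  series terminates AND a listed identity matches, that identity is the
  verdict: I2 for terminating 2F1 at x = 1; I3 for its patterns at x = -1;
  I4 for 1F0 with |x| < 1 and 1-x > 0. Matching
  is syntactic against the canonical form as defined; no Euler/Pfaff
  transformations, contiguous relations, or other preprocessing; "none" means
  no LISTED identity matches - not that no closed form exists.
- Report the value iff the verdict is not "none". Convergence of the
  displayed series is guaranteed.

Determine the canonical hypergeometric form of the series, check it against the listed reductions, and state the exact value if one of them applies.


Key step: t_0 being -11/3, (1)_k (prefactor -11/3) is k! itself.
Step ratio: r(k) = 4 * (k-11) / [(k+3/5) (k+1)] - rational in k, leading ratio 4; with t_0 = -11/3, classification follows.

At argument 4: a 1F1 with upper {-11}, lower {3/5}, scaled by C = -11/3. Verdict: terminating - upper -11 stops the sum at k = 11; the 12 terms are added exactly. Its exact value is -12127041469/726027867.


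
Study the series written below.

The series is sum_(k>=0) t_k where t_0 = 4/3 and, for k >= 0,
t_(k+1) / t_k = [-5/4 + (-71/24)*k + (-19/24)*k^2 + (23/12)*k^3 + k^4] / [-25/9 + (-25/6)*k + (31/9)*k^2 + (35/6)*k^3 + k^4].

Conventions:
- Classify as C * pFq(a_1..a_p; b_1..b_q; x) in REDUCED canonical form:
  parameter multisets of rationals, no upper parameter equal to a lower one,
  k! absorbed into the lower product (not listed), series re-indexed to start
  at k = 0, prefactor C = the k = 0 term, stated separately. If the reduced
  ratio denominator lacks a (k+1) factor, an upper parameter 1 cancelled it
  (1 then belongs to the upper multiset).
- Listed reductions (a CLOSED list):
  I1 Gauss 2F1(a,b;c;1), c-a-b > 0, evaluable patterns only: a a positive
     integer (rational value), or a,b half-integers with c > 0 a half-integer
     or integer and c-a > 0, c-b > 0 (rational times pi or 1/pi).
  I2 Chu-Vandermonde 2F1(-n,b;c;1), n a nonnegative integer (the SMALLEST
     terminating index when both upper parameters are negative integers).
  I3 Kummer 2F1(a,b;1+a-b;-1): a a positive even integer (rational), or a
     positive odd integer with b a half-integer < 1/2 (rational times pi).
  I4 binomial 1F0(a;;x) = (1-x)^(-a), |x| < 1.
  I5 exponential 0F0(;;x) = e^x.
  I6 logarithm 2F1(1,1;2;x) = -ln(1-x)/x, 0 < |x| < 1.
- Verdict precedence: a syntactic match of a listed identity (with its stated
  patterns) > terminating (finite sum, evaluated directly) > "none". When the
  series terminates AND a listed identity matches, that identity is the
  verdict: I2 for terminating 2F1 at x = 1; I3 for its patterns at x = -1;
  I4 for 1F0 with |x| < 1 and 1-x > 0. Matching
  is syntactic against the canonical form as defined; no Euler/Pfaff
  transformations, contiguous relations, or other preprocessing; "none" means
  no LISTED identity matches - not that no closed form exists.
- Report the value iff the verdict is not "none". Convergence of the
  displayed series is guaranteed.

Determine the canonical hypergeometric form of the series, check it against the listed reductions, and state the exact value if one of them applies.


This is 4/3 * 3F2(-5/4, 1, 3/2; -5/6, 5; 1) in reduced canonical form. Verdict: none (x = 1): each listed identity misses the multisets {-5/4, 1, 3/2} ; {-5/6, 5}.

First insight: t_0 being 4/3, the expanded ratio factors over Q; C = 4/3, x = 1, roots give parameters.
Adjacent-term ratio: r(k) = 1 * (k-5/4) (k+1) (k+3/2) / [(k-5/6) (k+5) (k+1)] - rational; roots negated = parameters, x = 1, C = 4/3.


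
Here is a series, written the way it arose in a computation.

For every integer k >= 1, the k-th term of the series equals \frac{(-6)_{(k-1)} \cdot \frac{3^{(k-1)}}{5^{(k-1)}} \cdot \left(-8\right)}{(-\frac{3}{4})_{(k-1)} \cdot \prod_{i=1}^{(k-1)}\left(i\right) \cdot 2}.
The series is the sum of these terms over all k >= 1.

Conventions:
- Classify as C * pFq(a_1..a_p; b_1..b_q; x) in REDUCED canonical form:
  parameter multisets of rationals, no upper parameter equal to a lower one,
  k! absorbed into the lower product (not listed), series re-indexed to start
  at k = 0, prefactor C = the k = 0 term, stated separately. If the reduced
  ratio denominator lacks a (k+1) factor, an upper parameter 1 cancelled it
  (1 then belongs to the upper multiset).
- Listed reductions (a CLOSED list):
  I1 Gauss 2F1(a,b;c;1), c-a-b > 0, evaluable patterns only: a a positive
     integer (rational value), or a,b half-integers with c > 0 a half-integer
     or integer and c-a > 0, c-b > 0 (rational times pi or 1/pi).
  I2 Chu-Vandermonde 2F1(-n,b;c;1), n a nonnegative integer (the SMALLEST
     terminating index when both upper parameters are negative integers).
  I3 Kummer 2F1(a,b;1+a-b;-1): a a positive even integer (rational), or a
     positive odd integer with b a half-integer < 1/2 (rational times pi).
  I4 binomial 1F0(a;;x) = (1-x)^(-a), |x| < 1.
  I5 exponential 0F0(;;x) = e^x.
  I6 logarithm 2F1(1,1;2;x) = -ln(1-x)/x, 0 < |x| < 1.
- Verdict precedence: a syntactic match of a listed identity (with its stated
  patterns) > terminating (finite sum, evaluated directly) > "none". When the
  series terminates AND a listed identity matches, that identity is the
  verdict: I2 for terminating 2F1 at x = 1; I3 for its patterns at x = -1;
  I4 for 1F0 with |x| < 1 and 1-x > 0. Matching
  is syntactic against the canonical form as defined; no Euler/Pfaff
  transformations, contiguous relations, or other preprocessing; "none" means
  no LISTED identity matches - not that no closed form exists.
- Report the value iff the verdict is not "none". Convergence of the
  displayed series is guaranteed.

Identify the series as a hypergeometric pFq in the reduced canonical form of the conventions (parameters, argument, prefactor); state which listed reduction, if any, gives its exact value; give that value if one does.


At argument \frac{3}{5}: a 1F1 with upper {-6}, lower {-\frac{3}{4}}, scaled by C = -4. Verdict: terminating - upper -6 stops the sum at k = 6; the 7 terms are added exactly. Sum: \frac{551711228}{17265625}.

First insight: with t_0 = -4, the two geometric factors (C = -4, x = 3/5) combine into one argument.
Ratio: r(k) = \frac{3}{5} * (k-6) / [(k-\frac{3}{4}) (k+1)] - rational in k, leading ratio \frac{3}{5}; with t_0 = -4, classification follows.


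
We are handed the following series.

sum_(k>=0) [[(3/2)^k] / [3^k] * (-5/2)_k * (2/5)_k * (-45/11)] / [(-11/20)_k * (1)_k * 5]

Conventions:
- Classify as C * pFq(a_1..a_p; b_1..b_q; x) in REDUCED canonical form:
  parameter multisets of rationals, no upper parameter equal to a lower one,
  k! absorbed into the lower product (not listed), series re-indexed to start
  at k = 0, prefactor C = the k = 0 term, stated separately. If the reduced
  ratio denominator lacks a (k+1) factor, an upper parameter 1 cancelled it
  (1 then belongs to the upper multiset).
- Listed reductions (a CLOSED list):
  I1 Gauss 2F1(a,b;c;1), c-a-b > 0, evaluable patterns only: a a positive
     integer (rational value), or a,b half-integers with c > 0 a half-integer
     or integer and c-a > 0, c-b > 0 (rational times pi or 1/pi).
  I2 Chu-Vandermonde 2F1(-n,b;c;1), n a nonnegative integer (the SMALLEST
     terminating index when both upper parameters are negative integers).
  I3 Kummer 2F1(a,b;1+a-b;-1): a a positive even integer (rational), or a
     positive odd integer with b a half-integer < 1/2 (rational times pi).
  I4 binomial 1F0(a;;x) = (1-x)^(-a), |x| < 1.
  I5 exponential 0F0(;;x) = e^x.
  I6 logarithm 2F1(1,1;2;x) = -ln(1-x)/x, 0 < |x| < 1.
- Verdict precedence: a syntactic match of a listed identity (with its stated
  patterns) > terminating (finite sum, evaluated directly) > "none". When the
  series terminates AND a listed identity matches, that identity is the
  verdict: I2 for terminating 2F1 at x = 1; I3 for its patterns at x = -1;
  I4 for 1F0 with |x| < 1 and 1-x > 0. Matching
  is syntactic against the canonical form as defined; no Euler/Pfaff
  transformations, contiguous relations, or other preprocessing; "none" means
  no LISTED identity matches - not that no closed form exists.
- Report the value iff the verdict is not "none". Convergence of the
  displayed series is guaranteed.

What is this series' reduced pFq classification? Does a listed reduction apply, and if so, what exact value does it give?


x = 1/2 here; the reduced form reads 2F1, upper {-5/2, 2/5}, lower {-11/20}, C = -9/11. Verdict: none here - no I1-I6 shape fits x = 1/2 with lower {-11/20}.

The tell: x = (1/2) and the two k-th powers (C = -9/11) combine into one argument.
Consecutive-term ratio: r(k) = (1/2) * (k-5/2) (k+2/5) / [(k-11/20) (k+1)] - poly over poly, x = (1/2) from leading terms; C = -9/11 at k = 0.


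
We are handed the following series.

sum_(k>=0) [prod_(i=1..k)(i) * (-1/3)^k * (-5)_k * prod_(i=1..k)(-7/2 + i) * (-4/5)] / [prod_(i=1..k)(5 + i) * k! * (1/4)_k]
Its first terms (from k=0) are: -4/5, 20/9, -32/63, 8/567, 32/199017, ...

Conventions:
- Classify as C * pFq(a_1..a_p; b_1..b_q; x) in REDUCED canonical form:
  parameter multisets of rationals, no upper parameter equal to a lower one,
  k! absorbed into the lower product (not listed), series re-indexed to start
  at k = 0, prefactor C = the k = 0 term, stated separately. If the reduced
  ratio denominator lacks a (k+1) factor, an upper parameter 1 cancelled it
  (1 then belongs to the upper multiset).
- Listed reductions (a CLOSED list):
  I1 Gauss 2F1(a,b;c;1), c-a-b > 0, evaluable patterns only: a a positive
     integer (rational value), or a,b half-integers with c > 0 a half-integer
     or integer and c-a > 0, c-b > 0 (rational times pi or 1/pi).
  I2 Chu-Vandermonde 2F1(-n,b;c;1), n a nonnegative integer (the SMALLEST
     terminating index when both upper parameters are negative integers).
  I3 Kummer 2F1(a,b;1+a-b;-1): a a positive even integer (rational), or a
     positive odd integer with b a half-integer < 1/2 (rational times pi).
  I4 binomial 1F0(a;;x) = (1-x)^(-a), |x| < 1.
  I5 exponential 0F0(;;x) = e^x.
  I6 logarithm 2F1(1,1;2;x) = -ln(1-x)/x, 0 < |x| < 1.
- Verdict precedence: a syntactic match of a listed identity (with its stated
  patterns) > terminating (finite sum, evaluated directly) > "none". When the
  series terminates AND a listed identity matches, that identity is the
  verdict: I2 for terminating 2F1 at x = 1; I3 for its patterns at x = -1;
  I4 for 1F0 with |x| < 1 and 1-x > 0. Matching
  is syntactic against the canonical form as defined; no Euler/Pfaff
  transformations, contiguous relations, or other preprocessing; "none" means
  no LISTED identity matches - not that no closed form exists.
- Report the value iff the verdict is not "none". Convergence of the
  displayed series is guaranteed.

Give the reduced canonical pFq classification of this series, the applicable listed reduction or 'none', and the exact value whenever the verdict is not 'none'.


With C = -4/5: the canonical form is 3F2(-5, -5/2, 1; 1/4, 6; -1/3). Verdict: terminating - no listed pattern fits, but -5 in the upper list cuts the series at k = 5; direct evaluation. Sum: 15707896/16916445.

Key step: t_0 = -4/5 here, and the running product (C = -4/5, x = -1/3) telescopes to a rising factorial.
Ratio: r(k) = (-1/3) * (k-5) (k-5/2) (k+1) / [(k+1/4) (k+6) (k+1)] - rational; roots negated = parameters, x = (-1/3), C = -4/5.


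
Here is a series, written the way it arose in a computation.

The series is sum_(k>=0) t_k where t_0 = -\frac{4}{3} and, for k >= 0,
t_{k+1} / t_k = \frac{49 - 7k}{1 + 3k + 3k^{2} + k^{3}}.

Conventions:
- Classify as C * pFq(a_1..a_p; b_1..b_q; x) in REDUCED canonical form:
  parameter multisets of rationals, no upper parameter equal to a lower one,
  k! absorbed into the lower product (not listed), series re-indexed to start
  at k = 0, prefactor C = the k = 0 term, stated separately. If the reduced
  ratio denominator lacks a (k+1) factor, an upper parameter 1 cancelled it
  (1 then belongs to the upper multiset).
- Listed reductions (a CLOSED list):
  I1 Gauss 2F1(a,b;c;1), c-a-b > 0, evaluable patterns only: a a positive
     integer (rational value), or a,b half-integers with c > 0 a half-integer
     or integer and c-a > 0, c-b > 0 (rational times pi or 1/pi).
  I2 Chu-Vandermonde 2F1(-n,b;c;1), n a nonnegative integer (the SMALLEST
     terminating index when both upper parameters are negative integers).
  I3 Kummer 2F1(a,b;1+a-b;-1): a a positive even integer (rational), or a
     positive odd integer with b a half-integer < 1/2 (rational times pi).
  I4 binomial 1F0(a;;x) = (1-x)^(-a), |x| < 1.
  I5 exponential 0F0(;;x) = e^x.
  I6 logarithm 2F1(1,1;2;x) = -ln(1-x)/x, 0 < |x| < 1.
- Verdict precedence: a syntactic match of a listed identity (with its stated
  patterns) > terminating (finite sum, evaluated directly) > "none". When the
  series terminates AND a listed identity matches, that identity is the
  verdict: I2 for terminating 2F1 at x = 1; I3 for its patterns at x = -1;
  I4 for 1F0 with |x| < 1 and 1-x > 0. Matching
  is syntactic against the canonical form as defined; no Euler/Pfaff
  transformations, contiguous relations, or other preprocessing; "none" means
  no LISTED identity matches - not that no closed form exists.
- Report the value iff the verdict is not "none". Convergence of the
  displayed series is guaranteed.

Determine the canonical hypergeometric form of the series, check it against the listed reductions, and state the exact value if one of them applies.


Structural cue: x = -7 and factor the ratio over Q (C = -4/3, x = -7): negated roots = parameters.
Step ratio: r(k) = -7 * (k-7) / [(k+1) (k+1) (k+1)] - rational in k. x = -7; t_0 = -\frac{4}{3}; negate the roots.

Classification (C = -\frac{4}{3}): 1F2 with upper {-7}, lower {1, 1}, argument x = -7. Verdict: terminating. (-7)_k vanishes past k = 7, leaving a 8-term sum, computed directly. Value: -\frac{210664171}{194400}.


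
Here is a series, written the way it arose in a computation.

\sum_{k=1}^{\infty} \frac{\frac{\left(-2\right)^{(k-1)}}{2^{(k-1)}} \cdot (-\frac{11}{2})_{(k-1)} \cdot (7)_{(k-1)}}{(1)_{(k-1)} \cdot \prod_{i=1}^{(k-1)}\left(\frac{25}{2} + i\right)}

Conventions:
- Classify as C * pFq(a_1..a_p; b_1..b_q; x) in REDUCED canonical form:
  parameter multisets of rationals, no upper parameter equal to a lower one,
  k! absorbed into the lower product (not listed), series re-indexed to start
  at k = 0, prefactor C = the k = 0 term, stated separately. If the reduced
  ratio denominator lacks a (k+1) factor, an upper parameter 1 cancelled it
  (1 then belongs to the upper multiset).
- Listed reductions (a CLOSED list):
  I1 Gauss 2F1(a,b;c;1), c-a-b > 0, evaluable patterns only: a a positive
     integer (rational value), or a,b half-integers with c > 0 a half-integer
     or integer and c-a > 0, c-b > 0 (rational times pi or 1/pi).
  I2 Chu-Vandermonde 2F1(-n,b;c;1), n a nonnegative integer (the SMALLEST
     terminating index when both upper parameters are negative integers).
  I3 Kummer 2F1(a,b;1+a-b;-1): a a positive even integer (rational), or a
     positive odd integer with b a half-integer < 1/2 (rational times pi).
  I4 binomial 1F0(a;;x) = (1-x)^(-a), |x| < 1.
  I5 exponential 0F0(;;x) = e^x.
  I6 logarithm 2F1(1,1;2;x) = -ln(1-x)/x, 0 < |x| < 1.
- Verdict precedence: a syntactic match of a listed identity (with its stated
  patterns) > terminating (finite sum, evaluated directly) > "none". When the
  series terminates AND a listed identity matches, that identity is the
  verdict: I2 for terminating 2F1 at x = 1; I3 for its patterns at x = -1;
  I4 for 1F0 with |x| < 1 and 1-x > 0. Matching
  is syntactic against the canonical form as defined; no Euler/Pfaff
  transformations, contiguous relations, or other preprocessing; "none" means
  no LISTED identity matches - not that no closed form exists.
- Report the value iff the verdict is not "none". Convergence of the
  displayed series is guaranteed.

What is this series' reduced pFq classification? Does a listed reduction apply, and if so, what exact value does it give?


Structural cue: from the first term 1: the lower running product (C = 1) is a rising factorial.
Adjacent-term ratio: r(k) = -1 * (k-\frac{11}{2}) (k+7) / [(k+\frac{27}{2}) (k+1)] - rational in k, leading ratio -1; with t_0 = 1, classification follows.

Canonical form: C = 1 times 2F1 with upper {-\frac{11}{2}, 7}, lower {\frac{27}{2}}, x = -1. Verdict: the Kummer evaluation I3 matches (x = -1; c = \frac{27}{2} equals 1+a-b for upper {-\frac{11}{2}, 7}: listed pattern). Sum: \frac{929553625}{268435456} \cdot \pi.


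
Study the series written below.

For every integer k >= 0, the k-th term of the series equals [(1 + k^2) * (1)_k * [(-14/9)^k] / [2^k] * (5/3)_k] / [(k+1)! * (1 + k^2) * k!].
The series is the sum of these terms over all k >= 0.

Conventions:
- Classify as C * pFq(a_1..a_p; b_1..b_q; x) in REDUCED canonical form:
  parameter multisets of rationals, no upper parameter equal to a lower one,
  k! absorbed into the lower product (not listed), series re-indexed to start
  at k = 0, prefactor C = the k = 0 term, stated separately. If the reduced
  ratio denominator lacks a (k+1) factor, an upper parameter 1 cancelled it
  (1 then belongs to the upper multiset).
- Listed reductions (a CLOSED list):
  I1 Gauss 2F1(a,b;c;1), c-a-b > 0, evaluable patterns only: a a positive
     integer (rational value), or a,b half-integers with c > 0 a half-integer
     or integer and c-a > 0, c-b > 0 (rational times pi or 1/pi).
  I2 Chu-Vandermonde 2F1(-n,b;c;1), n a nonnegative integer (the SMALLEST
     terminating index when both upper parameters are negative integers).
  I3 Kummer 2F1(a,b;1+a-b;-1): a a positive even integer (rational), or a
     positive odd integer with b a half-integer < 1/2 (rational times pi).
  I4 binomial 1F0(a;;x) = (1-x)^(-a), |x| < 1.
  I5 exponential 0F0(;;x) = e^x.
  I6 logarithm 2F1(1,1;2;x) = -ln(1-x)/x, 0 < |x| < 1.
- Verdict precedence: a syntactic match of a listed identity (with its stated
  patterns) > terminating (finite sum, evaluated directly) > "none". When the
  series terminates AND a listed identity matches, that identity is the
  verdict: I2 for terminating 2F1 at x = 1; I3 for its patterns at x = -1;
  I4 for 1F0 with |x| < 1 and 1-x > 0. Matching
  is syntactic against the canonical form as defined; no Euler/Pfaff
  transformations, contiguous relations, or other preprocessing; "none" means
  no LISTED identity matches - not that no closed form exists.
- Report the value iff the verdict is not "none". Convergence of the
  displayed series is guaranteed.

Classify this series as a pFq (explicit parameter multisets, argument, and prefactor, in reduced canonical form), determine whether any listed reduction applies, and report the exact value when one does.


The tell: from the first term 1: the two k-th powers (prefactor 1) combine into one argument.
Adjacent-term ratio: r(k) = (-7/9) * (k+1) (k+5/3) / [(k+2) (k+1)] - poly over poly, x = (-7/9) from leading terms; C = 1 at k = 0.

Prefactor 1, argument -7/9: 2F1 with upper {1, 5/3} over lower {2}. Verdict: none. No listed pattern accepts 2F1(1, 5/3; 2; -7/9).


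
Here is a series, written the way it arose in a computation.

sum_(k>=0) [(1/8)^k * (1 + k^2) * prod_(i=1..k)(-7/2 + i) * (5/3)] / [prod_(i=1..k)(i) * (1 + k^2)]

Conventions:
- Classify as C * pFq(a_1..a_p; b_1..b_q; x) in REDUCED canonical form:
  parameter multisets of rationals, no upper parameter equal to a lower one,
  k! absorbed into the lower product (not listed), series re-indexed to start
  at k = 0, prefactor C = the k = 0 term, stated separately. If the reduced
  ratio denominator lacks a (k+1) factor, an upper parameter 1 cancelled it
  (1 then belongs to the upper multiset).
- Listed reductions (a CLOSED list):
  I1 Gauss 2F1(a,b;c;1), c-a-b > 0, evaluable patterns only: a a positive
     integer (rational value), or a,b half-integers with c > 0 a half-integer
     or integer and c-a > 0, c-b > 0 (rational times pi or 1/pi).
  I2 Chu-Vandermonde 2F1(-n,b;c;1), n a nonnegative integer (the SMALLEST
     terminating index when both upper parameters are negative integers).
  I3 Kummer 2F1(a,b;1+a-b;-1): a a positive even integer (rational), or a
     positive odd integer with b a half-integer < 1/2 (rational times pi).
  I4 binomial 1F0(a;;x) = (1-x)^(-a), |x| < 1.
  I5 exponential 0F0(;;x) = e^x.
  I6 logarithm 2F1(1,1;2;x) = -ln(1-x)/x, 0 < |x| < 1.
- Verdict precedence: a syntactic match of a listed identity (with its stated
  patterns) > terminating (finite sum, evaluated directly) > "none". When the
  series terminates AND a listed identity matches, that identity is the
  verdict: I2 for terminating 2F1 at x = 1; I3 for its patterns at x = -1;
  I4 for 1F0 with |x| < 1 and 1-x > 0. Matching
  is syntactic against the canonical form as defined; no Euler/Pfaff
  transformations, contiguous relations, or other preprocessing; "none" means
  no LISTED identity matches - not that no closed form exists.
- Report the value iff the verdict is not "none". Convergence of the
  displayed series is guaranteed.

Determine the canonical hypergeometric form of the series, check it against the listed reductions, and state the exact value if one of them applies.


At argument 1/8: a 1F0 with upper {-5/2}, lower {-}, scaled by C = 5/3. Verdict (x = 1/8): the binomial series (I4) applies (the 1F0 binomial series: exponent 5/2, x = 1/8). Hence: (5/3) * (7/8)^(5/2).

First insight: x = (1/8) and the factor k^2 + 1 cancels (top and bottom), leaving C = 5/3.
Adjacent-term ratio: r(k) = (1/8) * (k-5/2) / [(k+1)] - rational; roots negated = parameters, x = (1/8), C = 5/3.
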